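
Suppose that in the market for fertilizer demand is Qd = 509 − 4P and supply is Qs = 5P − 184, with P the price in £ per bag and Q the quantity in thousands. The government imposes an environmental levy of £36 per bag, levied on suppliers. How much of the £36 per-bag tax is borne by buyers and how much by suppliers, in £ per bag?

Buyers bear £20 per bag; suppliers bear £16 per bag.

Before the tax: set 509 − 4P = 5P − 184 → P* = £77, Q* = 201.
With the tax collected from suppliers, supply shifts: Qs = 5(P − 36) − 184.
New equilibrium: buyers pay £97, suppliers receive £61, Q = 121. (Wedge: Pb − Ps = 36.)
Burden on buyers: £20; on suppliers: £16. (They sum to £36.)
The less price-elastic side of the market bears the larger share of a per-unit tax.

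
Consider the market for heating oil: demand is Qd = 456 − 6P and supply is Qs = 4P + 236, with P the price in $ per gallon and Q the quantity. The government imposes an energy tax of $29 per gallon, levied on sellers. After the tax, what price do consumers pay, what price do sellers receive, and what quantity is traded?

Consumers pay $33.6; sellers receive $4.6; quantity = 254.4.

Before the tax: set 456 − 6P = 4P + 236 → P* = $22, Q* = 324.
With the tax collected from sellers, supply shifts: Qs = 4(P − 29) + 236.
New equilibrium: consumers pay $33.6, sellers receive $4.6, Q = 254.4. (Wedge: Pb − Ps = 29.)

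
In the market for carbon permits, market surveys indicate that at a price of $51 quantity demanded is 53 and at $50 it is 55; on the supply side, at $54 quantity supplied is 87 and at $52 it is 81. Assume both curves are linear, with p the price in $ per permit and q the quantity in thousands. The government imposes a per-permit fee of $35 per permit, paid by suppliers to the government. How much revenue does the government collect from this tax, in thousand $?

Demand slope: (55 − 53)/(50 − 51) = -2, so qd = 155 − 2p.
Supply slope: (81 − 87)/(52 − 54) = 3, so qs = 3p − 75.
Before the tax: set 155 − 2p = 3p − 75 → p* = $46, q* = 63.
With the tax collected from suppliers, supply shifts: qs = 3(p − 35) − 75.
New equilibrium: buyers pay $67, suppliers receive $32, q = 21. (Wedge: pb − ps = 35.)
Revenue = t · Q = 35 · 21 = $735.

Tax revenue = $735 thousand.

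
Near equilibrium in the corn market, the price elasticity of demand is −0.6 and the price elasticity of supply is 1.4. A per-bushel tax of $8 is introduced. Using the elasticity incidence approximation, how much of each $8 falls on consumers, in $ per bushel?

Incidence ratio: consumers' share ≈ εs / (εs + |εd|) = 1.4 / (1.4 + 0.6) = 0.7.
So consumers bear ≈ 0.7 × $8 = $5.6; suppliers bear $2.4.

Consumers bear ≈ $5.6 per bushel.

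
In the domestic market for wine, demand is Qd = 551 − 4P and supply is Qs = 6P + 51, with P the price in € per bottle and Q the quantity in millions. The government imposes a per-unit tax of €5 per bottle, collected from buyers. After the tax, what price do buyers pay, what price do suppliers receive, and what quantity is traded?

Without the tax, 551 − 4P = 6P + 51 gives 10P = 500, so P* = €50 and Q* = 351.
With the tax collected from buyers, demand (in seller-price terms) shifts: Qd = 551 − 4(P + 5).
Solving gives Q = 339 with buyers paying €53 and suppliers receiving €48 (the €5 wedge).
The less price-elastic side of the market bears the larger share of a per-unit tax.

Buyers pay €53; suppliers receive €48; quantity = 339.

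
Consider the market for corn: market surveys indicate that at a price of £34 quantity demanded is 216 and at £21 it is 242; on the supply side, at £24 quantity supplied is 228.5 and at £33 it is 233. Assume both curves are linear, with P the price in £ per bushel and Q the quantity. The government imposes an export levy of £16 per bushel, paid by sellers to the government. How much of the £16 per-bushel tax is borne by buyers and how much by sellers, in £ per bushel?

Demand slope: (242 − 216)/(21 − 34) = -2, so Qd = 284 − 2P.
Supply slope: (233 − 228.5)/(33 − 24) = 0.5, so Qs = 0.5P + 216.5.
Before the tax: set 284 − 2P = 0.5P + 216.5 → P* = £27, Q* = 230.
With the tax collected from sellers, supply shifts: Qs = 0.5(P − 16) + 216.5.
Solving gives Q = 223.6 with buyers paying £30.2 and sellers receiving £14.2 (the £16 wedge).
Burden on buyers: £3.2; on sellers: £12.8. (They sum to £16.)
The less price-elastic side of the market bears the larger share of a per-unit tax.

Buyers bear £3.2 per bushel; sellers bear £12.8 per bushel.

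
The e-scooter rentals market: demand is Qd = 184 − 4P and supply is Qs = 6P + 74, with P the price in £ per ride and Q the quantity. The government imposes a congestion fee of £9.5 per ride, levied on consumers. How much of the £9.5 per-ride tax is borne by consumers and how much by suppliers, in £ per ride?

Consumers bear £5.7 per ride; suppliers bear £3.8 per ride.

Before the tax: set 184 − 4P = 6P + 74 → P* = £11, Q* = 140.
With the tax collected from consumers, demand (in seller-price terms) shifts: Qd = 184 − 4(P + 9.5).
New equilibrium: consumers pay £16.7, suppliers receive £7.2, Q = 117.2. (Wedge: Pb − Ps = 9.5.)
Burden on consumers: £5.7; on suppliers: £3.8. (They sum to £9.5.)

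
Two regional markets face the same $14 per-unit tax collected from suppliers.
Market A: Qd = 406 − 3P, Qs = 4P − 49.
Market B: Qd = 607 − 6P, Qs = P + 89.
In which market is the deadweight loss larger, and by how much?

Market A: pre-tax P* = $65, Q* = 211; post-tax Q = 187; deadweight loss = $168.
Market B: pre-tax P* = $74, Q* = 163; post-tax Q = 151; deadweight loss = $84.
Difference: $168 vs $84 → market A is larger by $84.

Market A, by $84.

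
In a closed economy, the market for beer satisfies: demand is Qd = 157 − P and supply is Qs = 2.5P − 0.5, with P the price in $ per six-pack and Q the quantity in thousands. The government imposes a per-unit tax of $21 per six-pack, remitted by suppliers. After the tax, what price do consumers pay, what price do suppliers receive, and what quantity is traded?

Without the tax, 157 − P = 2.5P − 0.5 gives 3.5P = 157.5, so P* = $45 and Q* = 112.
With the tax collected from suppliers, supply shifts: Qs = 2.5(P − 21) − 0.5.
Solving gives Q = 97 with consumers paying $60 and suppliers receiving $39 (the $21 wedge).
The less price-elastic side of the market bears the larger share of a per-unit tax.

Consumers pay $60; suppliers receive $39; quantity = 97.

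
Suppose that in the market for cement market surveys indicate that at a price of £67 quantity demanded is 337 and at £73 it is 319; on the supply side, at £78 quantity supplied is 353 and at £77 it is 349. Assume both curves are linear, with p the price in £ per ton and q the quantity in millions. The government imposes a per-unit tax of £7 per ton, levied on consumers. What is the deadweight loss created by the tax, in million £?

Deadweight loss = £42 million.

Demand slope: (319 − 337)/(73 − 67) = -3, so qd = 538 − 3p.
Supply slope: (349 − 353)/(77 − 78) = 4, so qs = 4p + 41.
Before the tax: set 538 − 3p = 4p + 41 → p* = £71, q* = 325.
With the tax collected from consumers, demand (in seller-price terms) shifts: qd = 538 − 3(p + 7).
New equilibrium: consumers pay £75, suppliers receive £68, q = 313. (Wedge: pb − ps = 7.)
Quantity falls by |ΔQ| = |325 − 313| = 12.
DWL = ½ · t · |ΔQ| = ½ · 7 · 12 = £42.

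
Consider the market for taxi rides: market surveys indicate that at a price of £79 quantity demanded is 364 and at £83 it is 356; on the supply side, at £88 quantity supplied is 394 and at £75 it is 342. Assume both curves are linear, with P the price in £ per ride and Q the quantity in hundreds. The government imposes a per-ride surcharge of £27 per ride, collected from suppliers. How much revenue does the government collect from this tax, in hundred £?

Tax revenue = £8802 hundred.

Demand slope: (356 − 364)/(83 − 79) = -2, so Qd = 522 − 2P.
Supply slope: (342 − 394)/(75 − 88) = 4, so Qs = 4P + 42.
Without the tax, 522 − 2P = 4P + 42 gives 6P = 480, so P* = £80 and Q* = 362.
With the tax collected from suppliers, supply shifts: Qs = 4(P − 27) + 42.
New equilibrium: consumers pay £98, suppliers receive £71, Q = 326. (Wedge: Pb − Ps = 27.)
Revenue = t · Q = 27 · 326 = £8802.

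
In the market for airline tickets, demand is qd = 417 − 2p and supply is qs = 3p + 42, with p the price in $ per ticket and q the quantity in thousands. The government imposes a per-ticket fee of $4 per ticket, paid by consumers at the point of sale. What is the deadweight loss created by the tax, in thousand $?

Before the tax: set 417 − 2p = 3p + 42 → p* = $75, q* = 267.
With the tax collected from consumers, demand (in seller-price terms) shifts: qd = 417 − 2(p + 4).
Solving gives q = 262.2 with consumers paying $77.4 and suppliers receiving $73.4 (the $4 wedge).
Quantity falls by |ΔQ| = |267 − 262.2| = 4.8.
DWL = ½ · t · |ΔQ| = ½ · 4 · 4.8 = $9.6.

Deadweight loss = $9.6 thousand.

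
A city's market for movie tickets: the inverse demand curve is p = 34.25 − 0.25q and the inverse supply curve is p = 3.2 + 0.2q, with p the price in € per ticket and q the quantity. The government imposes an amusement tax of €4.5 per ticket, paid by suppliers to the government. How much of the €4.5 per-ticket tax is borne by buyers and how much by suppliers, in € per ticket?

Inverting to q(p) form: qd = 137 − 4p; qs = 5p − 16.
Without the tax, 137 − 4p = 5p − 16 gives 9p = 153, so p* = €17 and q* = 69.
With the tax collected from suppliers, supply shifts: qs = 5(p − 4.5) − 16.
Solving gives q = 59 with buyers paying €19.5 and suppliers receiving €15 (the €4.5 wedge).
Burden on buyers: €2.5; on suppliers: €2. (They sum to €4.5.)
The less price-elastic side of the market bears the larger share of a per-unit tax.

Buyers bear €2.5 per ticket; suppliers bear €2 per ticket.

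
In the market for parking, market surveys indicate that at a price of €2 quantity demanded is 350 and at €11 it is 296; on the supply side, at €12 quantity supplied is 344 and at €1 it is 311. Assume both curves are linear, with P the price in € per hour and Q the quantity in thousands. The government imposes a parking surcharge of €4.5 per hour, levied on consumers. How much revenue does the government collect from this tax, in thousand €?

Demand slope: (296 − 350)/(11 − 2) = -6, so Qd = 362 − 6P.
Supply slope: (311 − 344)/(1 − 12) = 3, so Qs = 3P + 308.
Without the tax, 362 − 6P = 3P + 308 gives 9P = 54, so P* = €6 and Q* = 326.
With the tax collected from consumers, demand (in seller-price terms) shifts: Qd = 362 − 6(P + 4.5).
Solving gives Q = 317 with consumers paying €7.5 and producers receiving €3 (the €4.5 wedge).
Revenue = t · Q = 4.5 · 317 = €1426.5.

Tax revenue = €1426.5 thousand.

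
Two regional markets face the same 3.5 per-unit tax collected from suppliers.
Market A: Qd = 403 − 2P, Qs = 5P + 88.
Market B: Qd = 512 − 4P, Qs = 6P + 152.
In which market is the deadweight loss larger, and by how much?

Market A: pre-tax P* = 45, Q* = 313; post-tax Q = 308; deadweight loss = 8.75.
Market B: pre-tax P* = 36, Q* = 368; post-tax Q = 359.6; deadweight loss = 14.7.
Difference: 8.75 vs 14.7 → market B is larger by 5.95.

Market B, by 5.95.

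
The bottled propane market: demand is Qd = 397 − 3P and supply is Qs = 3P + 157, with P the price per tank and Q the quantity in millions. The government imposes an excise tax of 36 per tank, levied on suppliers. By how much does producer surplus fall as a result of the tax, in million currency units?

Without the tax, 397 − 3P = 3P + 157 gives 6P = 240, so P* = 40 and Q* = 277.
With the tax collected from suppliers, supply shifts: Qs = 3(P − 36) + 157.
New equilibrium: consumers pay 58, suppliers receive 22, Q = 223. (Wedge: Pb − Ps = 36.)
ΔPS is the trapezoid between Q = 223 and Q = 277 of height 18: ½ · (277 + 223) · 18 = 4500.

Producer surplus falls by 4500 million.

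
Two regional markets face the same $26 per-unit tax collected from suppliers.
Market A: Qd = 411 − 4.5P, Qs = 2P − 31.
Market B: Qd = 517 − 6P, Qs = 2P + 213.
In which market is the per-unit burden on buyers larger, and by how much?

Market A: pre-tax P* = $68, Q* = 105; post-tax Q = 69; per-unit burden on buyers = $8.
Market B: pre-tax P* = $38, Q* = 289; post-tax Q = 250; per-unit burden on buyers = $6.5.
Difference: $8 vs $6.5 → market A is larger by $1.5.

Market A, by $1.5.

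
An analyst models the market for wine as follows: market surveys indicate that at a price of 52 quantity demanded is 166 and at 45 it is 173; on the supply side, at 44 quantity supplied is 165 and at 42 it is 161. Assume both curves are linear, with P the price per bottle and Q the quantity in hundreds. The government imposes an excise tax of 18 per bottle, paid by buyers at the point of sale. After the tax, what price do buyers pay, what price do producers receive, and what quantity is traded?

Demand slope: (173 − 166)/(45 − 52) = -1, so Qd = 218 − P.
Supply slope: (161 − 165)/(42 − 44) = 2, so Qs = 2P + 77.
Before the tax: set 218 − P = 2P + 77 → P* = 47, Q* = 171.
With the tax collected from buyers, demand (in seller-price terms) shifts: Qd = 218 − (P + 18).
New equilibrium: buyers pay 59, producers receive 41, Q = 159. (Wedge: Pb − Ps = 18.)
The less price-elastic side of the market bears the larger share of a per-unit tax.

Buyers pay 59; producers receive 41; quantity = 159.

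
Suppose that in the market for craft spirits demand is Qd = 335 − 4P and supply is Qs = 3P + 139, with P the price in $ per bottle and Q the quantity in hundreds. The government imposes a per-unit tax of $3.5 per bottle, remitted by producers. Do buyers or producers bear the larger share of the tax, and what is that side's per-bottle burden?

Producers bear the larger share: $2 per bottle.

Without the tax, 335 − 4P = 3P + 139 gives 7P = 196, so P* = $28 and Q* = 223.
With the tax collected from producers, supply shifts: Qs = 3(P − 3.5) + 139.
New equilibrium: buyers pay $29.5, producers receive $26, Q = 217. (Wedge: Pb − Ps = 3.5.)
Per-bottle burden: buyers $1.5, producers $2.
Producers take the larger share because supply is less price-elastic here (demand slope 4 vs supply slope 3).
The less price-elastic side of the market bears the larger share of a per-unit tax.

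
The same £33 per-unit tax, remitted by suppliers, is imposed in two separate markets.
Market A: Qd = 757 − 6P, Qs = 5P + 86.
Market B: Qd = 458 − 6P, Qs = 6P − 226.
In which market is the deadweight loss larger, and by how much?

Market A: pre-tax P* = £61, Q* = 391; post-tax Q = 301; deadweight loss = £1485.
Market B: pre-tax P* = £57, Q* = 116; post-tax Q = 17; deadweight loss = £1633.5.
Difference: £1485 vs £1633.5 → market B is larger by £148.5.

Market B, by £148.5.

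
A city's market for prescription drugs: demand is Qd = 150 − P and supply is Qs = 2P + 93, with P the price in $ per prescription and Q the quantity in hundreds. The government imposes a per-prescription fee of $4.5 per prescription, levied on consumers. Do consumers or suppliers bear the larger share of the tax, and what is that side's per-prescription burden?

Before the tax: set 150 − P = 2P + 93 → P* = $19, Q* = 131.
With the tax collected from consumers, demand (in seller-price terms) shifts: Qd = 150 − (P + 4.5).
New equilibrium: consumers pay $22, suppliers receive $17.5, Q = 128. (Wedge: Pb − Ps = 4.5.)
Per-prescription burden: consumers $3, suppliers $1.5.
Consumers take the larger share because demand is less price-elastic here (demand slope 1 vs supply slope 2).
The less price-elastic side of the market bears the larger share of a per-unit tax.

Consumers bear the larger share: $3 per prescription.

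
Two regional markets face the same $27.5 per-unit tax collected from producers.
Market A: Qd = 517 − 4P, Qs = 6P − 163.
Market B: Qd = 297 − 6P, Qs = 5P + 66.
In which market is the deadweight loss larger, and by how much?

Market B, by $123.75.

Market A: pre-tax P* = $68, Q* = 245; post-tax Q = 179; deadweight loss = $907.5.
Market B: pre-tax P* = $21, Q* = 171; post-tax Q = 96; deadweight loss = $1031.25.
Difference: $907.5 vs $1031.25 → market B is larger by $123.75.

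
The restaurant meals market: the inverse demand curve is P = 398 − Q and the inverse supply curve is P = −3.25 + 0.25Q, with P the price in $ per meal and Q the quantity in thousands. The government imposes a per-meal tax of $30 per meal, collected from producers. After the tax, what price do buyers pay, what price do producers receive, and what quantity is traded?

Rewrite in direct form: Qd = 398 − P and Qs = 4P + 13.
Before the tax: set 398 − P = 4P + 13 → P* = $77, Q* = 321.
With the tax collected from producers, supply shifts: Qs = 4(P − 30) + 13.
Solving gives Q = 297 with buyers paying $101 and producers receiving $71 (the $30 wedge).
The less price-elastic side of the market bears the larger share of a per-unit tax.

Buyers pay $101; producers receive $71; quantity = 297.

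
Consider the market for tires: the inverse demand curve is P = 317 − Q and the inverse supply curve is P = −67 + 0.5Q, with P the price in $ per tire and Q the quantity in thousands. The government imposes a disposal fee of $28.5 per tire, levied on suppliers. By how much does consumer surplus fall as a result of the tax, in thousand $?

Inverting to Q(P) form: Qd = 317 − P; Qs = 2P + 134.
Before the tax: set 317 − P = 2P + 134 → P* = $61, Q* = 256.
With the tax collected from suppliers, supply shifts: Qs = 2(P − 28.5) + 134.
Solving gives Q = 237 with consumers paying $80 and suppliers receiving $51.5 (the $28.5 wedge).
ΔCS is the trapezoid between Q = 237 and Q = 256 of height $19: ½ · (256 + 237) · 19 = $4683.5.

Consumer surplus falls by $4683.5 thousand.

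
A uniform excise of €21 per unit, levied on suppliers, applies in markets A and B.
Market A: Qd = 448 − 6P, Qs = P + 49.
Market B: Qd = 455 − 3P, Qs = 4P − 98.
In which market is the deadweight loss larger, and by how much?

Market A: pre-tax P* = €57, Q* = 106; post-tax Q = 88; deadweight loss = €189.
Market B: pre-tax P* = €79, Q* = 218; post-tax Q = 182; deadweight loss = €378.
Difference: €189 vs €378 → market B is larger by €189.

Market B, by €189.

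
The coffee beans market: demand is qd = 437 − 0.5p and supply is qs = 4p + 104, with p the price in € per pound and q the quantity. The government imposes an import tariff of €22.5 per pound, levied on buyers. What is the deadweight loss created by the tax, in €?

Without the tax, 437 − 0.5p = 4p + 104 gives 4.5p = 333, so p* = €74 and q* = 400.
With the tax collected from buyers, demand (in seller-price terms) shifts: qd = 437 − 0.5(p + 22.5).
Solving gives q = 390 with buyers paying €94 and sellers receiving €71.5 (the €22.5 wedge).
Quantity falls by |ΔQ| = |400 − 390| = 10.
DWL = ½ · t · |ΔQ| = ½ · 22.5 · 10 = €112.5.

Deadweight loss = €112.5.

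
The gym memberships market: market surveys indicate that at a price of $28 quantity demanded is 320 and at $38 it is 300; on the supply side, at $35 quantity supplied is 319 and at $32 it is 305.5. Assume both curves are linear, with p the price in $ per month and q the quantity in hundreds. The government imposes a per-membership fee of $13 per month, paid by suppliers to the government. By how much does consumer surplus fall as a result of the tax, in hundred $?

Consumer surplus falls by $2709 hundred.

Demand slope: (300 − 320)/(38 − 28) = -2, so qd = 376 − 2p.
Supply slope: (305.5 − 319)/(32 − 35) = 4.5, so qs = 4.5p + 161.5.
Before the tax: set 376 − 2p = 4.5p + 161.5 → p* = $33, q* = 310.
With the tax collected from suppliers, supply shifts: qs = 4.5(p − 13) + 161.5.
Solving gives q = 292 with buyers paying $42 and suppliers receiving $29 (the $13 wedge).
ΔCS is the trapezoid between Q = 292 and Q = 310 of height $9: ½ · (310 + 292) · 9 = $2709.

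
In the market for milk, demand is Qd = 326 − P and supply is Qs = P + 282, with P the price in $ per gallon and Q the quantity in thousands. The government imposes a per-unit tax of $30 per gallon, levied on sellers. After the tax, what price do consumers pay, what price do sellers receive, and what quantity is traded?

Consumers pay $37; sellers receive $7; quantity = 289.

Without the tax, 326 − P = P + 282 gives 2P = 44, so P* = $22 and Q* = 304.
With the tax collected from sellers, supply shifts: Qs = (P − 30) + 282.
Solving gives Q = 289 with consumers paying $37 and sellers receiving $7 (the $30 wedge).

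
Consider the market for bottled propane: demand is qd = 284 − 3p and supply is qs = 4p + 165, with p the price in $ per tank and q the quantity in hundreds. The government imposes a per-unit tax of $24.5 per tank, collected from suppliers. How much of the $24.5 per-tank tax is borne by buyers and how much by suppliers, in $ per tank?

Buyers bear $14 per tank; suppliers bear $10.5 per tank.

Without the tax, 284 − 3p = 4p + 165 gives 7p = 119, so p* = $17 and q* = 233.
With the tax collected from suppliers, supply shifts: qs = 4(p − 24.5) + 165.
New equilibrium: buyers pay $31, suppliers receive $6.5, q = 191. (Wedge: pb − ps = 24.5.)
Burden on buyers: $14; on suppliers: $10.5. (They sum to $24.5.)
The less price-elastic side of the market bears the larger share of a per-unit tax.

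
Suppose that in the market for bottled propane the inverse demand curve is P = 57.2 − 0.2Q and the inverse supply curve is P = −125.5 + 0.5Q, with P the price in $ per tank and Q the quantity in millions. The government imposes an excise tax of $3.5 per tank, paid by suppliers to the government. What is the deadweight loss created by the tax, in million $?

Inverting to Q(P) form: Qd = 286 − 5P; Qs = 2P + 251.
Before the tax: set 286 − 5P = 2P + 251 → P* = $5, Q* = 261.
With the tax collected from suppliers, supply shifts: Qs = 2(P − 3.5) + 251.
New equilibrium: buyers pay $6, suppliers receive $2.5, Q = 256. (Wedge: Pb − Ps = 3.5.)
Quantity falls by |ΔQ| = |261 − 256| = 5.
DWL = ½ · t · |ΔQ| = ½ · 3.5 · 5 = $8.75.

Deadweight loss = $8.75 million.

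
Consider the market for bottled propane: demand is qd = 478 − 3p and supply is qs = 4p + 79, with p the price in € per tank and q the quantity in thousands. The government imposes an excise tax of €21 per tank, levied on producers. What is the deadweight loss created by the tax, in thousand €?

Deadweight loss = €378 thousand.

Before the tax: set 478 − 3p = 4p + 79 → p* = €57, q* = 307.
With the tax collected from producers, supply shifts: qs = 4(p − 21) + 79.
Solving gives q = 271 with consumers paying €69 and producers receiving €48 (the €21 wedge).
Quantity falls by |ΔQ| = |307 − 271| = 36.
DWL = ½ · t · |ΔQ| = ½ · 21 · 36 = €378.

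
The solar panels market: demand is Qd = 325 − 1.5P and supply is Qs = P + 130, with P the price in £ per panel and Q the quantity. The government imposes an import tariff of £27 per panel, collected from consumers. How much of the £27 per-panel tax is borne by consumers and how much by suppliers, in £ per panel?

Before the tax: set 325 − 1.5P = P + 130 → P* = £78, Q* = 208.
With the tax collected from consumers, demand (in seller-price terms) shifts: Qd = 325 − 1.5(P + 27).
New equilibrium: consumers pay £88.8, suppliers receive £61.8, Q = 191.8. (Wedge: Pb − Ps = 27.)
Burden on consumers: £10.8; on suppliers: £16.2. (They sum to £27.)
The less price-elastic side of the market bears the larger share of a per-unit tax.

Consumers bear £10.8 per panel; suppliers bear £16.2 per panel.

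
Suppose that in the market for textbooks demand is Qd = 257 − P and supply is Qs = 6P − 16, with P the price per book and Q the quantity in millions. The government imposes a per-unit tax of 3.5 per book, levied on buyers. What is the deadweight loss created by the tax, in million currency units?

Deadweight loss = 5.25 million.

Before the tax: set 257 − P = 6P − 16 → P* = 39, Q* = 218.
With the tax collected from buyers, demand (in seller-price terms) shifts: Qd = 257 − (P + 3.5).
Solving gives Q = 215 with buyers paying 42 and suppliers receiving 38.5 (the 3.5 wedge).
Quantity falls by |ΔQ| = |218 − 215| = 3.
DWL = ½ · t · |ΔQ| = ½ · 3.5 · 3 = 5.25.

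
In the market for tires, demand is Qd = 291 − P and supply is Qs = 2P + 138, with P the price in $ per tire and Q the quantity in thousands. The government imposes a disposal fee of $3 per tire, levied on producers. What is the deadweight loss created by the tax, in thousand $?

Without the tax, 291 − P = 2P + 138 gives 3P = 153, so P* = $51 and Q* = 240.
With the tax collected from producers, supply shifts: Qs = 2(P − 3) + 138.
New equilibrium: consumers pay $53, producers receive $50, Q = 238. (Wedge: Pb − Ps = 3.)
Quantity falls by |ΔQ| = |240 − 238| = 2.
DWL = ½ · t · |ΔQ| = ½ · 3 · 2 = $3.

Deadweight loss = $3 thousand.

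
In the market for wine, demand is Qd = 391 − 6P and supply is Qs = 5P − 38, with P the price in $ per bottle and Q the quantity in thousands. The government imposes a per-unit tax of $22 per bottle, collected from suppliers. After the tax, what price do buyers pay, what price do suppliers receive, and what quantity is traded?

Buyers pay $49; suppliers receive $27; quantity = 97.

Before the tax: set 391 − 6P = 5P − 38 → P* = $39, Q* = 157.
With the tax collected from suppliers, supply shifts: Qs = 5(P − 22) − 38.
Solving gives Q = 97 with buyers paying $49 and suppliers receiving $27 (the $22 wedge).
The less price-elastic side of the market bears the larger share of a per-unit tax.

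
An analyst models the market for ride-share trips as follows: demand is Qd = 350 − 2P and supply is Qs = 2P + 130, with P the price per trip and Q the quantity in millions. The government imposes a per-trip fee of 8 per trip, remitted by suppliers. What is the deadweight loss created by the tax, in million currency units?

Without the tax, 350 − 2P = 2P + 130 gives 4P = 220, so P* = 55 and Q* = 240.
With the tax collected from suppliers, supply shifts: Qs = 2(P − 8) + 130.
Solving gives Q = 232 with consumers paying 59 and suppliers receiving 51 (the 8 wedge).
Quantity falls by |ΔQ| = |240 − 232| = 8.
DWL = ½ · t · |ΔQ| = ½ · 8 · 8 = 32.

Deadweight loss = 32 million.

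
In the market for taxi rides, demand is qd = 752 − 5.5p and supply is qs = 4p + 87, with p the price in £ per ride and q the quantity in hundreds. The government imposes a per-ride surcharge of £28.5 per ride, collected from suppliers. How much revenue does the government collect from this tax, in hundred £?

Without the tax, 752 − 5.5p = 4p + 87 gives 9.5p = 665, so p* = £70 and q* = 367.
With the tax collected from suppliers, supply shifts: qs = 4(p − 28.5) + 87.
Solving gives q = 301 with consumers paying £82 and suppliers receiving £53.5 (the £28.5 wedge).
Revenue = t · Q = 28.5 · 301 = £8578.5.

Tax revenue = £8578.5 hundred.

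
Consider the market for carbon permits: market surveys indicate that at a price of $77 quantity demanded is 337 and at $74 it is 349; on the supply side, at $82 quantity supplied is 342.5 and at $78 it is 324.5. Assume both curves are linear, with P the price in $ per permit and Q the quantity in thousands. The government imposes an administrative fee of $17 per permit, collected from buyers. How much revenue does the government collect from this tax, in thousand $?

Tax revenue = $4981 thousand.

Demand slope: (349 − 337)/(74 − 77) = -4, so Qd = 645 − 4P.
Supply slope: (324.5 − 342.5)/(78 − 82) = 4.5, so Qs = 4.5P − 26.5.
Before the tax: set 645 − 4P = 4.5P − 26.5 → P* = $79, Q* = 329.
With the tax collected from buyers, demand (in seller-price terms) shifts: Qd = 645 − 4(P + 17).
Solving gives Q = 293 with buyers paying $88 and suppliers receiving $71 (the $17 wedge).
Revenue = t · Q = 17 · 293 = $4981.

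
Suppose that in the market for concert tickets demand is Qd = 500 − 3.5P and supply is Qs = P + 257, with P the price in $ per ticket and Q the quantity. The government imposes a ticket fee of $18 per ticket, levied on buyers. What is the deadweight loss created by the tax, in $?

Deadweight loss = $126.

Before the tax: set 500 − 3.5P = P + 257 → P* = $54, Q* = 311.
With the tax collected from buyers, demand (in seller-price terms) shifts: Qd = 500 − 3.5(P + 18).
Solving gives Q = 297 with buyers paying $58 and suppliers receiving $40 (the $18 wedge).
Quantity falls by |ΔQ| = |311 − 297| = 14.
DWL = ½ · t · |ΔQ| = ½ · 18 · 14 = $126.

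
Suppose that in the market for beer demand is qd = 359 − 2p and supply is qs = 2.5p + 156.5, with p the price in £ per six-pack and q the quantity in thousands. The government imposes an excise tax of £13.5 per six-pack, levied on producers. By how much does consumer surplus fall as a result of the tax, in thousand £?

Without the tax, 359 − 2p = 2.5p + 156.5 gives 4.5p = 202.5, so p* = £45 and q* = 269.
With the tax collected from producers, supply shifts: qs = 2.5(p − 13.5) + 156.5.
Solving gives q = 254 with consumers paying £52.5 and producers receiving £39 (the £13.5 wedge).
ΔCS is the trapezoid between Q = 254 and Q = 269 of height £7.5: ½ · (269 + 254) · 7.5 = £1961.25.

Consumer surplus falls by £1961.25 thousand.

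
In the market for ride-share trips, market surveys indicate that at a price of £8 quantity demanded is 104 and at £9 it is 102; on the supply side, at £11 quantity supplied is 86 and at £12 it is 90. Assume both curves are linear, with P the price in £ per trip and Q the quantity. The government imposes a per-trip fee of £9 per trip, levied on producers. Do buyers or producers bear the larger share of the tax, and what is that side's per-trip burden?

Demand slope: (102 − 104)/(9 − 8) = -2, so Qd = 120 − 2P.
Supply slope: (90 − 86)/(12 − 11) = 4, so Qs = 4P + 42.
Without the tax, 120 − 2P = 4P + 42 gives 6P = 78, so P* = £13 and Q* = 94.
With the tax collected from producers, supply shifts: Qs = 4(P − 9) + 42.
Solving gives Q = 82 with buyers paying £19 and producers receiving £10 (the £9 wedge).
Per-trip burden: buyers £6, producers £3.
Buyers take the larger share because demand is less price-elastic here (demand slope 2 vs supply slope 4).

Buyers bear the larger share: £6 per trip.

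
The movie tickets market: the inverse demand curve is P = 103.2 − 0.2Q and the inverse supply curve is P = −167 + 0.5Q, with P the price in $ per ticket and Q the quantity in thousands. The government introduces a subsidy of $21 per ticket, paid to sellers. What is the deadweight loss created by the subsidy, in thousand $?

Inverting to Q(P) form: Qd = 516 − 5P; Qs = 2P + 334.
Before the subsidy: set 516 − 5P = 2P + 334 → P* = $26, Q* = 386.
With a per-unit subsidy paid to sellers, each receives P + 21 per unit sold, so supply becomes Qs = 2(P + 21) + 334.
Solving gives Q = 416 with consumers paying $20 and sellers receiving $41 (the $21 wedge).
Quantity rises by |ΔQ| = |386 − 416| = 30.
DWL = ½ · t · |ΔQ| = ½ · 21 · 30 = $315.

Deadweight loss = $315 thousand.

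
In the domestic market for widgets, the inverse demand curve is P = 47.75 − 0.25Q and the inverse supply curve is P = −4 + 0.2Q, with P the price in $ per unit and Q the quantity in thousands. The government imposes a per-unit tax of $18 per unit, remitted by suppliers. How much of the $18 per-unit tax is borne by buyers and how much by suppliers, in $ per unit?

Inverting to Q(P) form: Qd = 191 − 4P; Qs = 5P + 20.
Before the tax: set 191 − 4P = 5P + 20 → P* = $19, Q* = 115.
With the tax collected from suppliers, supply shifts: Qs = 5(P − 18) + 20.
Solving gives Q = 75 with buyers paying $29 and suppliers receiving $11 (the $18 wedge).
Burden on buyers: $10; on suppliers: $8. (They sum to $18.)
The less price-elastic side of the market bears the larger share of a per-unit tax.

Buyers bear $10 per unit; suppliers bear $8 per unit.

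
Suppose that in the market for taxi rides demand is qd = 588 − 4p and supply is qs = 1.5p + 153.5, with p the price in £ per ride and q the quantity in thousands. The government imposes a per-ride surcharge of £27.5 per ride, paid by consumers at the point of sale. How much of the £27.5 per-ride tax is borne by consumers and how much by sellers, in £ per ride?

Before the tax: set 588 − 4p = 1.5p + 153.5 → p* = £79, q* = 272.
With the tax collected from consumers, demand (in seller-price terms) shifts: qd = 588 − 4(p + 27.5).
Solving gives q = 242 with consumers paying £86.5 and sellers receiving £59 (the £27.5 wedge).
Burden on consumers: £7.5; on sellers: £20. (They sum to £27.5.)
The less price-elastic side of the market bears the larger share of a per-unit tax.

Consumers bear £7.5 per ride; sellers bear £20 per ride.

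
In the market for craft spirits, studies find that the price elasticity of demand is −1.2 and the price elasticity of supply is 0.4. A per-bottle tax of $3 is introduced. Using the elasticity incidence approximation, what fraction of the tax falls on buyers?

Incidence ratio: buyers' share ≈ εs / (εs + |εd|) = 0.4 / (0.4 + 1.2) = 0.25.
Supply is the less elastic side, so buyers bear the smaller share.

Buyers' share ≈ 0.25.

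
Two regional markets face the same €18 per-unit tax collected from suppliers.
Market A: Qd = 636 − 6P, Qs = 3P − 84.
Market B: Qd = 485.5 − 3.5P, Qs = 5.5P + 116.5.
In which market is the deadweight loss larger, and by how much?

Market B, by €22.5.

Market A: pre-tax P* = €80, Q* = 156; post-tax Q = 120; deadweight loss = €324.
Market B: pre-tax P* = €41, Q* = 342; post-tax Q = 303.5; deadweight loss = €346.5.
Difference: €324 vs €346.5 → market B is larger by €22.5.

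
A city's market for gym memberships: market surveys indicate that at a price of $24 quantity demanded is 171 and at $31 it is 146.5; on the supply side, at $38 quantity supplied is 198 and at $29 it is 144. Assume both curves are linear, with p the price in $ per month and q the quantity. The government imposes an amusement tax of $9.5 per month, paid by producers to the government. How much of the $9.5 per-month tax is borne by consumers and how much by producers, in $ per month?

Demand slope: (146.5 − 171)/(31 − 24) = -3.5, so qd = 255 − 3.5p.
Supply slope: (144 − 198)/(29 − 38) = 6, so qs = 6p − 30.
Before the tax: set 255 − 3.5p = 6p − 30 → p* = $30, q* = 150.
With the tax collected from producers, supply shifts: qs = 6(p − 9.5) − 30.
Solving gives q = 129 with consumers paying $36 and producers receiving $26.5 (the $9.5 wedge).
Burden on consumers: $6; on producers: $3.5. (They sum to $9.5.)

Consumers bear $6 per month; producers bear $3.5 per month.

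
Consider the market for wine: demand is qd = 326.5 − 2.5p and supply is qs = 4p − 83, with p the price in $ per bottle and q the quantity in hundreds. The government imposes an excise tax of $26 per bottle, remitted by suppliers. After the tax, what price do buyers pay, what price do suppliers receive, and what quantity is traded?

Before the tax: set 326.5 − 2.5p = 4p − 83 → p* = $63, q* = 169.
With the tax collected from suppliers, supply shifts: qs = 4(p − 26) − 83.
New equilibrium: buyers pay $79, suppliers receive $53, q = 129. (Wedge: pb − ps = 26.)

Buyers pay $79; suppliers receive $53; quantity = 129.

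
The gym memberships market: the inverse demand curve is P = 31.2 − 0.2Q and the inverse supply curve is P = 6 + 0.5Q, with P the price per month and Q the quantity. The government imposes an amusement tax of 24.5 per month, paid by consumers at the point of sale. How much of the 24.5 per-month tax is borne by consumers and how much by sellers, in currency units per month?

Inverting to Q(P) form: Qd = 156 − 5P; Qs = 2P − 12.
Without the tax, 156 − 5P = 2P − 12 gives 7P = 168, so P* = 24 and Q* = 36.
With the tax collected from consumers, demand (in seller-price terms) shifts: Qd = 156 − 5(P + 24.5).
Solving gives Q = 1 with consumers paying 31 and sellers receiving 6.5 (the 24.5 wedge).
Burden on consumers: 7; on sellers: 17.5. (They sum to 24.5.)

Consumers bear 7 per month; sellers bear 17.5 per month.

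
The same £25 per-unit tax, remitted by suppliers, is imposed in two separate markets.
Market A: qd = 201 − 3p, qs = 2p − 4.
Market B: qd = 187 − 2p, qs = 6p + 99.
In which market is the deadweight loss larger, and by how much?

Market B, by £93.75.

Market A: pre-tax p* = £41, q* = 78; post-tax q = 48; deadweight loss = £375.
Market B: pre-tax p* = £11, q* = 165; post-tax q = 127.5; deadweight loss = £468.75.
Difference: £375 vs £468.75 → market B is larger by £93.75.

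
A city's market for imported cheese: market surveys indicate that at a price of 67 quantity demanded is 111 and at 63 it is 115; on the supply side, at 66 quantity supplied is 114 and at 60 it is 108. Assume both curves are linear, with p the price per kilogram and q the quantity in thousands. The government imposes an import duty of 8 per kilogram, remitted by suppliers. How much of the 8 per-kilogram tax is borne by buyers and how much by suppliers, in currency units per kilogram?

Demand slope: (115 − 111)/(63 − 67) = -1, so qd = 178 − p.
Supply slope: (108 − 114)/(60 − 66) = 1, so qs = p + 48.
Before the tax: set 178 − p = p + 48 → p* = 65, q* = 113.
With the tax collected from suppliers, supply shifts: qs = (p − 8) + 48.
Solving gives q = 109 with buyers paying 69 and suppliers receiving 61 (the 8 wedge).
Burden on buyers: 4; on suppliers: 4. (They sum to 8.)
The less price-elastic side of the market bears the larger share of a per-unit tax.

Buyers bear 4 per kilogram; suppliers bear 4 per kilogram.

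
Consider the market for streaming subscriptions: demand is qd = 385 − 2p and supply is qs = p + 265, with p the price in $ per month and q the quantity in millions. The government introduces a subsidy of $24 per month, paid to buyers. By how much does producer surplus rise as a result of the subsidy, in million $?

Producer surplus rises by $5008 million.

Before the subsidy: set 385 − 2p = p + 265 → p* = $40, q* = 305.
With a per-unit subsidy paid to buyers, each effectively pays p − 24, so demand becomes qd = 385 − 2(p − 24).
Solving gives q = 321 with buyers paying $32 and suppliers receiving $56 (the $24 wedge).
ΔPS is the trapezoid between Q = 321 and Q = 305 of height $16: ½ · (305 + 321) · 16 = $5008.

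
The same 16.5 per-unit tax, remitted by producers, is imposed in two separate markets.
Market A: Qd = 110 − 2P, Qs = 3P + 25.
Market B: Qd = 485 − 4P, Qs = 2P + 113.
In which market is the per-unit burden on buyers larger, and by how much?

Market A: pre-tax P* = 17, Q* = 76; post-tax Q = 56.2; per-unit burden on buyers = 9.9.
Market B: pre-tax P* = 62, Q* = 237; post-tax Q = 215; per-unit burden on buyers = 5.5.
Difference: 9.9 vs 5.5 → market A is larger by 4.4.

Market A, by 4.4.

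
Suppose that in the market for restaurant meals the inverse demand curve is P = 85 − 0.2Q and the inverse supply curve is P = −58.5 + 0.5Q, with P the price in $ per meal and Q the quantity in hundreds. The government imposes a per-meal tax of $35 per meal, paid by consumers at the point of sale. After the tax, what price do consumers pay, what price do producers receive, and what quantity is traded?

Consumers pay $54; producers receive $19; quantity = 155.

Inverting to Q(P) form: Qd = 425 − 5P; Qs = 2P + 117.
Without the tax, 425 − 5P = 2P + 117 gives 7P = 308, so P* = $44 and Q* = 205.
With the tax collected from consumers, demand (in seller-price terms) shifts: Qd = 425 − 5(P + 35).
Solving gives Q = 155 with consumers paying $54 and producers receiving $19 (the $35 wedge).
The less price-elastic side of the market bears the larger share of a per-unit tax.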